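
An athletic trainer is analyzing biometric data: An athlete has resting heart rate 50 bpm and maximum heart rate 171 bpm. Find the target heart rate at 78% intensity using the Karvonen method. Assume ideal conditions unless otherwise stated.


Target = HRrest + pct*(HRmax - HRrest)
Heart rate reserve = HRmax - HRrest = 171 - 50 = 121 bpm
Fraction = 78% = 0.78
Target = 50 + 0.78 * 121
Target = 50 + 94.38 = 144.38 bpm

144.38 bpm


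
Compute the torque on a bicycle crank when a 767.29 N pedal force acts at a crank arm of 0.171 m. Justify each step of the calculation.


tau = F * d
tau = 767.29 * 0.171
tau = 131.2066 N*m

131.2066 N*m


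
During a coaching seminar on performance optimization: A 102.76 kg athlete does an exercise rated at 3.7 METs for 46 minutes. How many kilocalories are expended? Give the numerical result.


kcal = MET * mass * time_hr
Convert time: 46 min = 0.7667 hr
kcal = 3.7 * 102.76 * 0.7667
kcal = 291.4959 kcal

291.4959 kcal


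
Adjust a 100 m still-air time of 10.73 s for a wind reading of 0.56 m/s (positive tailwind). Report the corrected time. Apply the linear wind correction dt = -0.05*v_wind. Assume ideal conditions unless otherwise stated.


dt = -0.05 * v_wind = -0.05 * 0.56 = -0.028 s
t_corrected = t_still + dt = 10.73 + (-0.028)
t_corrected = 10.702 s

10.702 s


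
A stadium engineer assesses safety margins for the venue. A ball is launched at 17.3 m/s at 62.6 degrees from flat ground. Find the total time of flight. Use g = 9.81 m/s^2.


T = 2*v*sin(theta)/g
sin(theta) = sin(62.6 deg) = 0.8878
T = 2*17.3*0.8878 / 9.81
T = 30.7184 / 9.81 = 3.1313 s

3.1313 s


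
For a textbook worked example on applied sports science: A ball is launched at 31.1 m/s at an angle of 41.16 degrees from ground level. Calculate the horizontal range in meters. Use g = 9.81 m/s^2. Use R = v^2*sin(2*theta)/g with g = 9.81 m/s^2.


R = v^2 * sin(2*theta) / g
Convert angle to radians: theta = 41.16 deg = 0.7184 rad
sin(2*theta) = sin(1.4368) = 0.991
R = 31.1^2 * 0.991 / 9.81
R = 967.21 * 0.991 / 9.81 = 97.7099 m

97.7099 m


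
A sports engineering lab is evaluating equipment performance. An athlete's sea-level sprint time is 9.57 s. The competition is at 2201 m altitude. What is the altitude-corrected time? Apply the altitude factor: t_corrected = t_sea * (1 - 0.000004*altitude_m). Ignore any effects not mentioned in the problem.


Correction factor = 1 - 0.000004 * 2201 = 0.991196
t_corrected = t_sea * factor = 9.57 * 0.991196
t_corrected = 9.4857 s

9.4857 s


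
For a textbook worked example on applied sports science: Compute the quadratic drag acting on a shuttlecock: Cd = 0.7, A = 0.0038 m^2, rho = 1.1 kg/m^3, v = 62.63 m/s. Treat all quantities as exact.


Fd = 0.5 * Cd * rho * A * v^2
Fd = 0.5 * 0.7 * 1.1 * 0.0038 * 62.63^2
v^2 = 3922.5169
Fd = 0.5 * 0.7 * 1.1 * 0.0038 * 3922.5169 = 5.7386 N

5.7386 N


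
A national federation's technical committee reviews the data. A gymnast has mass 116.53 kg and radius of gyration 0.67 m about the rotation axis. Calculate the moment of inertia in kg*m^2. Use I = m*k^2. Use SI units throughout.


I = m * k^2
I = 116.53 * 0.67^2
I = 116.53 * 0.4489 = 52.3103 kg*m^2

52.3103 kg*m^2


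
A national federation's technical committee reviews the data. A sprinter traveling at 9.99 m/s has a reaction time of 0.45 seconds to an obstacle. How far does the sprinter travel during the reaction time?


d = v * t
d = 9.99 * 0.45
d = 4.4955 m

4.4955 m


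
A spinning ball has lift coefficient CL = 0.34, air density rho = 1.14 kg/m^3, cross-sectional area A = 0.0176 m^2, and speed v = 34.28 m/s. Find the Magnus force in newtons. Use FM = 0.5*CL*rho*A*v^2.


FM = 0.5 * CL * rho * A * v^2
FM = 0.5 * 0.34 * 1.14 * 0.0176 * 34.28^2
v^2 = 1175.1184
FM = 0.5 * 0.34 * 1.14 * 0.0176 * 1175.1184 = 4.0082 N

4.0082 N


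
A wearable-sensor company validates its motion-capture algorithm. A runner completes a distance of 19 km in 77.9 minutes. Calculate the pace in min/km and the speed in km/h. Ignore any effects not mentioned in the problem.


Pace = time / distance = 77.9 min / 19 km = 4.1 min/km
Speed = distance / time_in_hours = 19 / 1.2983 hr
Speed = 14.6341 km/h

4.1 min/km, 14.6341 km/h


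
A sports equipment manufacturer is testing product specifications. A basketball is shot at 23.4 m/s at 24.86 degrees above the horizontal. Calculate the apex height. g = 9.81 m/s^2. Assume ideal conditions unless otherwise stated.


H = (v*sin(theta))^2 / (2*g)
vy = v*sin(theta) = 23.4 * sin(24.86 deg) = 9.8374 m/s
H = vy^2 / (2*g) = 96.7748 / (2*9.81)
H = 96.7748 / 19.62 = 4.9325 m

4.9325 m


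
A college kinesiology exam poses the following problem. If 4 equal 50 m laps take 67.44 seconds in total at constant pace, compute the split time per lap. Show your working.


Split time = total_time / n_laps = 67.44 / 4
Split time = 16.86 s per lap

16.86 s


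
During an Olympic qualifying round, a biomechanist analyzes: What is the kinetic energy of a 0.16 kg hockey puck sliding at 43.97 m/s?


KE = 0.5 * m * v^2
KE = 0.5 * 0.16 * 43.97^2
KE = 0.5 * 0.16 * 1933.3609 = 154.6689 J

154.6689 J


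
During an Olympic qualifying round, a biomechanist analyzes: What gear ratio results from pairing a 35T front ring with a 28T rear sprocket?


GR = front_teeth / rear_teeth
GR = 35 / 28
GR = 1.25

1.25


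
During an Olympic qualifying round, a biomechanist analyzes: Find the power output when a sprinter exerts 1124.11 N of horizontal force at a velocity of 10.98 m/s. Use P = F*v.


P = F * v
P = 1124.11 * 10.98
P = 12342.7278 W

12342.7278 W


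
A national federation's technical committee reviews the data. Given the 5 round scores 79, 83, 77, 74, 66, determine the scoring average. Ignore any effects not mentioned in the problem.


Average = sum / n
Sum = 379
Average = 379 / 5 = 75.8

75.8


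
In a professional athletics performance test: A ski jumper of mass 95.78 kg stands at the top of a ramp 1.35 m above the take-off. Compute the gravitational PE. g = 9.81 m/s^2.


PE = m * g * h
PE = 95.78 * 9.81 * 1.35
PE = 939.6018 * 1.35 = 1268.4624 J

1268.4624 J


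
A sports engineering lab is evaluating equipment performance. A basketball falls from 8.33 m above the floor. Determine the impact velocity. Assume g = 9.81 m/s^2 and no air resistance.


v = sqrt(2 * g * h)
v = sqrt(2 * 9.81 * 8.33)
v = sqrt(163.4346) = 12.7842 m/s

12.7842 m/s


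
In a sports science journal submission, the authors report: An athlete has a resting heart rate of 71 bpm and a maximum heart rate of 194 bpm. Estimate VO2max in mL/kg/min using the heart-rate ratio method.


VO2max = 15.3 * HRmax / HRrest
VO2max = 15.3 * 194 / 71
VO2max = 2968.2 / 71 = 41.8056 mL/kg/min

41.8056 mL/kg/min


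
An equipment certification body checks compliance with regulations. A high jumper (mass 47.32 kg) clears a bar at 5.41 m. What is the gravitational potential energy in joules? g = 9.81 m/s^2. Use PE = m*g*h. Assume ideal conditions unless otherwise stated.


PE = m * g * h
PE = 47.32 * 9.81 * 5.41
PE = 464.2092 * 5.41 = 2511.3718 J

2511.3718 J


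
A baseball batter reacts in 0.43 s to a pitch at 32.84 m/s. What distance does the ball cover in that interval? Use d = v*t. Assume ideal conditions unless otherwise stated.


d = v * t
d = 32.84 * 0.43
d = 14.1212 m

14.1212 m


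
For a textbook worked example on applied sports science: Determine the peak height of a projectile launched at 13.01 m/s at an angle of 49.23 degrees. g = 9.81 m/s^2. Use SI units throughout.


H = (v*sin(theta))^2 / (2*g)
vy = v*sin(theta) = 13.01 * sin(49.23 deg) = 9.853 m/s
H = vy^2 / (2*g) = 97.0807 / (2*9.81)
H = 97.0807 / 19.62 = 4.948 m

4.948 m


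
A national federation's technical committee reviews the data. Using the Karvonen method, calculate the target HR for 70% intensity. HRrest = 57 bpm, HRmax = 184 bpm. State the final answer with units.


Target = HRrest + pct*(HRmax - HRrest)
Heart rate reserve = HRmax - HRrest = 184 - 57 = 127 bpm
Fraction = 70% = 0.7
Target = 57 + 0.7 * 127
Target = 57 + 88.9 = 145.9 bpm

145.9 bpm


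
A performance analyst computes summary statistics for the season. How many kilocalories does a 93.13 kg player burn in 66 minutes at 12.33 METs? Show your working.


kcal = MET * mass * time_hr
Convert time: 66 min = 1.1 hr
kcal = 12.33 * 93.13 * 1.1
kcal = 1263.1222 kcal

1263.1222 kcal


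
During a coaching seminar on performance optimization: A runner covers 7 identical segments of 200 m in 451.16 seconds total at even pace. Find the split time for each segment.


Split time = total_time / n_laps = 451.16 / 7
Split time = 64.4514 s per lap

64.4514 s


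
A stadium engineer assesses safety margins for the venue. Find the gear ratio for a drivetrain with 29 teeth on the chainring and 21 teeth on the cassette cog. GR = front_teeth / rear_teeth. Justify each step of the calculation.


GR = front_teeth / rear_teeth
GR = 29 / 21
GR = 1.381

1.381


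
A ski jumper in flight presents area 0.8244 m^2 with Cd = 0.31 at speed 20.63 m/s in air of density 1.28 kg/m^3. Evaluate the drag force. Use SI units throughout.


Fd = 0.5 * Cd * rho * A * v^2
Fd = 0.5 * 0.31 * 1.28 * 0.8244 * 20.63^2
v^2 = 425.5969
Fd = 0.5 * 0.31 * 1.28 * 0.8244 * 425.5969 = 69.611 N

69.611 N


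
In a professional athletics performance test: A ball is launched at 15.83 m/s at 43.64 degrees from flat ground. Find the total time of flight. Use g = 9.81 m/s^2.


T = 2*v*sin(theta)/g
sin(theta) = sin(43.64 deg) = 0.6901
T = 2*15.83*0.6901 / 9.81
T = 21.8494 / 9.81 = 2.2273 s

2.2273 s


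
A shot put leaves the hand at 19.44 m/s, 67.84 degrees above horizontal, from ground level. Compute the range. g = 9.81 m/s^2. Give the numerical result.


R = v^2 * sin(2*theta) / g
Convert angle to radians: theta = 67.84 deg = 1.184 rad
sin(2*theta) = sin(2.3681) = 0.6987
R = 19.44^2 * 0.6987 / 9.81
R = 377.9136 * 0.6987 / 9.81 = 26.9149 m

26.9149 m


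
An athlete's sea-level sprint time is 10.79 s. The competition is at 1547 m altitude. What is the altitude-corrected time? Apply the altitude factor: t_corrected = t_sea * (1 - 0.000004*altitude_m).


Correction factor = 1 - 0.000004 * 1547 = 0.993812
t_corrected = t_sea * factor = 10.79 * 0.993812
t_corrected = 10.7232 s

10.7232 s


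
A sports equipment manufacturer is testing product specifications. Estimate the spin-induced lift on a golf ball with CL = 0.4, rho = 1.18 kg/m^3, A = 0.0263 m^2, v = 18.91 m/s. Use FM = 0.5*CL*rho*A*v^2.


FM = 0.5 * CL * rho * A * v^2
FM = 0.5 * 0.4 * 1.18 * 0.0263 * 18.91^2
v^2 = 357.5881
FM = 0.5 * 0.4 * 1.18 * 0.0263 * 357.5881 = 2.2195 N

2.2195 N


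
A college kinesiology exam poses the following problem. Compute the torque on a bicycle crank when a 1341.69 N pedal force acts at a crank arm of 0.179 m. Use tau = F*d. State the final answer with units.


tau = F * d
tau = 1341.69 * 0.179
tau = 240.1625 N*m

240.1625 N*m


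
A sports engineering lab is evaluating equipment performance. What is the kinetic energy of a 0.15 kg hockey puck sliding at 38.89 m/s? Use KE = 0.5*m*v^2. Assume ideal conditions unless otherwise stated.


KE = 0.5 * m * v^2
KE = 0.5 * 0.15 * 38.89^2
KE = 0.5 * 0.15 * 1512.4321 = 113.4324 J

113.4324 J


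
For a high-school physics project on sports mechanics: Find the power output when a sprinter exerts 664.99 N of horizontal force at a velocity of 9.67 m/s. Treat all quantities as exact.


P = F * v
P = 664.99 * 9.67
P = 6430.4533 W

6430.4533 W


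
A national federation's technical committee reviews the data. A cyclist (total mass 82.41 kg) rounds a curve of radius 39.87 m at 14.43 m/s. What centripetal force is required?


Fc = m * v^2 / r
v^2 = 14.43^2 = 208.2249
Fc = 82.41 * 208.2249 / 39.87
Fc = 17159.814 / 39.87 = 430.3941 N

430.3941 N


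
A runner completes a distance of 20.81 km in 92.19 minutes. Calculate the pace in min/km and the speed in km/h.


Pace = time / distance = 92.19 min / 20.81 km = 4.4301 min/km
Speed = distance / time_in_hours = 20.81 / 1.5365 hr
Speed = 13.5438 km/h

4.4301 min/km, 13.5438 km/h


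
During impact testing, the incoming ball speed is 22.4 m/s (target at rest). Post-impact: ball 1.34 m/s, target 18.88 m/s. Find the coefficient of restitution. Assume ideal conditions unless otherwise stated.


e = (v2_after - v1_after) / (v1_before - v2_before)
Numerator = 18.88 - 1.34 = 17.54
Denominator = 22.4 - 0 = 22.4
e = 17.54 / 22.4 = 0.783

0.783


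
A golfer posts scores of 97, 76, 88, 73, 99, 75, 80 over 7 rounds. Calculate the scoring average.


Average = sum / n
Sum = 588
Average = 588 / 7 = 84

84


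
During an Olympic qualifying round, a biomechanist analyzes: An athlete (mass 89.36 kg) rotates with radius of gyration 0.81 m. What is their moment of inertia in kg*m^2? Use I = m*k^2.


I = m * k^2
I = 89.36 * 0.81^2
I = 89.36 * 0.6561 = 58.6291 kg*m^2

58.6291 kg*m^2


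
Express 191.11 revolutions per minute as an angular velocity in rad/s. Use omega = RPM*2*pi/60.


omega = RPM * 2 * pi / 60
omega = 191.11 * 2 * 3.14159 / 60
omega = 1200.7795 / 60 = 20.013 rad/s

20.013 rad/s


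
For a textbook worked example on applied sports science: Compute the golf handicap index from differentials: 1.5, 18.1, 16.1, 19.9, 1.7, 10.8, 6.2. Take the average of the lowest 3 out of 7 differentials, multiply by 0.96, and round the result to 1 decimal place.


All differentials: 1.5, 18.1, 16.1, 19.9, 1.7, 10.8, 6.2
Sorted: 1.5, 1.7, 6.2, 10.8, 16.1, 18.1, 19.9
Best 3: 1.5, 1.7, 6.2
Average of best = 9.4 / 3 = 3.1333
Raw index = 3.1333 * 0.96 = 3.008
Handicap index = round(3.008, 1) = 3.0

3.0


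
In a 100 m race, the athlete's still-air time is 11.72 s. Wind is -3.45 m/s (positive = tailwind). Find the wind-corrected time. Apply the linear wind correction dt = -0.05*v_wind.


dt = -0.05 * v_wind = -0.05 * -3.45 = 0.1725 s
t_corrected = t_still + dt = 11.72 + (0.1725)
t_corrected = 11.8925 s

11.8925 s


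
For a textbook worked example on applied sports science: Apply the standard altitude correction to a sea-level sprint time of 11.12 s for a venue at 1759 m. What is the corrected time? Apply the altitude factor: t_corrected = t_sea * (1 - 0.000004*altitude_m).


Correction factor = 1 - 0.000004 * 1759 = 0.992964
t_corrected = t_sea * factor = 11.12 * 0.992964
t_corrected = 11.0418 s

11.0418 s


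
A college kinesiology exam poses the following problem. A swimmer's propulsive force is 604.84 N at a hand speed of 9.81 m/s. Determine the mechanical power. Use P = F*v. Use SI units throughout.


P = F * v
P = 604.84 * 9.81
P = 5933.4804 W

5933.4804 W


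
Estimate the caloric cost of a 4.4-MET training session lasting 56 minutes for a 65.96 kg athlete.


kcal = MET * mass * time_hr
Convert time: 56 min = 0.9333 hr
kcal = 4.4 * 65.96 * 0.9333
kcal = 270.8757 kcal

270.8757 kcal


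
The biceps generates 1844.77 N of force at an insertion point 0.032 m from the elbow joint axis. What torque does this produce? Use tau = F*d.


tau = F * d
tau = 1844.77 * 0.032
tau = 59.0326 N*m

59.0326 N*m


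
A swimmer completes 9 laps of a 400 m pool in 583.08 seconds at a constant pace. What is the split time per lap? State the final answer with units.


Split time = total_time / n_laps = 583.08 / 9
Split time = 64.7867 s per lap

64.7867 s


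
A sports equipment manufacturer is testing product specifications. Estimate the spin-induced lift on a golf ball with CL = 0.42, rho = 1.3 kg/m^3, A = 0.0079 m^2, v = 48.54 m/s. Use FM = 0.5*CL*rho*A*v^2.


FM = 0.5 * CL * rho * A * v^2
FM = 0.5 * 0.42 * 1.3 * 0.0079 * 48.54^2
v^2 = 2356.1316
FM = 0.5 * 0.42 * 1.3 * 0.0079 * 2356.1316 = 5.0815 N

5.0815 N


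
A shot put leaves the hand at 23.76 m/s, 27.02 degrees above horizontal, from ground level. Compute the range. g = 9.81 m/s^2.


R = v^2 * sin(2*theta) / g
Convert angle to radians: theta = 27.02 deg = 0.4716 rad
sin(2*theta) = sin(0.9432) = 0.8094
R = 23.76^2 * 0.8094 / 9.81
R = 564.5376 * 0.8094 / 9.81 = 46.5802 m

46.5802 m


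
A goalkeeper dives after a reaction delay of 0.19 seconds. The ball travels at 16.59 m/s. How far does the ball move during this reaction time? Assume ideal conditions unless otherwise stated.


d = v * t
d = 16.59 * 0.19
d = 3.1521 m

3.1521 m


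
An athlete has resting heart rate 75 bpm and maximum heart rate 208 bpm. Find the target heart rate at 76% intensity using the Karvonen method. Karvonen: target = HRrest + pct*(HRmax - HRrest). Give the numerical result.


Target = HRrest + pct*(HRmax - HRrest)
Heart rate reserve = HRmax - HRrest = 208 - 75 = 133 bpm
Fraction = 76% = 0.76
Target = 75 + 0.76 * 133
Target = 75 + 101.08 = 176.08 bpm

176.08 bpm


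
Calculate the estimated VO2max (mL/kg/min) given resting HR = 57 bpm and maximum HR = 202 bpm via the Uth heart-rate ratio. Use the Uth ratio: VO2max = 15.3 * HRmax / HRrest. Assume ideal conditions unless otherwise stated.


VO2max = 15.3 * HRmax / HRrest
VO2max = 15.3 * 202 / 57
VO2max = 3090.6 / 57 = 54.2211 mL/kg/min

54.2211 mL/kg/min


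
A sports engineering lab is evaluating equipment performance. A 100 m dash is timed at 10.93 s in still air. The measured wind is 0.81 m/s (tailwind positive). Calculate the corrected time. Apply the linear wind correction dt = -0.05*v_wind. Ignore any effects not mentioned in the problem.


dt = -0.05 * v_wind = -0.05 * 0.81 = -0.0405 s
t_corrected = t_still + dt = 10.93 + (-0.0405)
t_corrected = 10.8895 s

10.8895 s


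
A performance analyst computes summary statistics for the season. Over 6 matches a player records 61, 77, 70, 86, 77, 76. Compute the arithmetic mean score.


Average = sum / n
Sum = 447
Average = 447 / 6 = 74.5

74.5


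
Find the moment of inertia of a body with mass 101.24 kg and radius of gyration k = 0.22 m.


I = m * k^2
I = 101.24 * 0.22^2
I = 101.24 * 0.0484 = 4.9 kg*m^2

4.9 kg*m^2


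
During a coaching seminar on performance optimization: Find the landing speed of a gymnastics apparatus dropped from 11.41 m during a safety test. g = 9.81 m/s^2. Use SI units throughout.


v = sqrt(2 * g * h)
v = sqrt(2 * 9.81 * 11.41)
v = sqrt(223.8642) = 14.9621 m/s

14.9621 m/s


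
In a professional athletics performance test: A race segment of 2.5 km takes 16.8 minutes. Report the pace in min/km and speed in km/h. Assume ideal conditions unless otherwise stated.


Pace = time / distance = 16.8 min / 2.5 km = 6.72 min/km
Speed = distance / time_in_hours = 2.5 / 0.28 hr
Speed = 8.9286 km/h

6.72 min/km, 8.9286 km/h


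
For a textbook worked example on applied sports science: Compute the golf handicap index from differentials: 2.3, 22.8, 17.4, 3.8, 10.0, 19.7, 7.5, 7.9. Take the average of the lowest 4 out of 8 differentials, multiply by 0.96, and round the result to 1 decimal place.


All differentials: 2.3, 22.8, 17.4, 3.8, 10.0, 19.7, 7.5, 7.9
Sorted: 2.3, 3.8, 7.5, 7.9, 10.0, 17.4, 19.7, 22.8
Best 4: 2.3, 3.8, 7.5, 7.9
Average of best = 21.5 / 4 = 5.375
Raw index = 5.375 * 0.96 = 5.16
Handicap index = round(5.16, 1) = 5.2

5.2


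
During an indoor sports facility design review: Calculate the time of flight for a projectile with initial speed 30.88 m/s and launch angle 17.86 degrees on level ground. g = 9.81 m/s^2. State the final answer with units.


T = 2*v*sin(theta)/g
sin(theta) = sin(17.86 deg) = 0.3067
T = 2*30.88*0.3067 / 9.81
T = 18.9413 / 9.81 = 1.9308 s

1.9308 s


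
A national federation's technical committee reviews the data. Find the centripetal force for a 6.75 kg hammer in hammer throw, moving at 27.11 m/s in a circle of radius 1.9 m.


Fc = m * v^2 / r
v^2 = 27.11^2 = 734.9521
Fc = 6.75 * 734.9521 / 1.9
Fc = 4960.9267 / 1.9 = 2611.014 N

2611.014 N


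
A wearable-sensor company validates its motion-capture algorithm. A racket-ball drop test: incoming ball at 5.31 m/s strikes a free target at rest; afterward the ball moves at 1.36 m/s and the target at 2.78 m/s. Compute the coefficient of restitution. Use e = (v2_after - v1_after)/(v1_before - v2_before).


e = (v2_after - v1_after) / (v1_before - v2_before)
Numerator = 2.78 - 1.36 = 1.42
Denominator = 5.31 - 0 = 5.31
e = 1.42 / 5.31 = 0.2674

0.2674


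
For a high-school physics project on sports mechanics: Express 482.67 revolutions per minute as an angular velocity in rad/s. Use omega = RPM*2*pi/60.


omega = RPM * 2 * pi / 60
omega = 482.67 * 2 * 3.14159 / 60
omega = 3032.7051 / 60 = 50.5451 rad/s

50.5451 rad/s


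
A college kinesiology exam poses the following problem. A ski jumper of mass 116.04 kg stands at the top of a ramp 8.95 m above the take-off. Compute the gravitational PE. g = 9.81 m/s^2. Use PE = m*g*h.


PE = m * g * h
PE = 116.04 * 9.81 * 8.95
PE = 1138.3524 * 8.95 = 10188.254 J

10188.254 J


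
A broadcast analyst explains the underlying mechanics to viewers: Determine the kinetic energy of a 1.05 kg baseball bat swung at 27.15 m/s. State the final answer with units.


KE = 0.5 * m * v^2
KE = 0.5 * 1.05 * 27.15^2
KE = 0.5 * 1.05 * 737.1225 = 386.9893 J

386.9893 J


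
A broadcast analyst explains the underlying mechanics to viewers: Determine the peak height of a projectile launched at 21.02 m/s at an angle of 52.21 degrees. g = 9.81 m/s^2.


H = (v*sin(theta))^2 / (2*g)
vy = v*sin(theta) = 21.02 * sin(52.21 deg) = 16.6113 m/s
H = vy^2 / (2*g) = 275.9355 / (2*9.81)
H = 275.9355 / 19.62 = 14.064 m

14.064 m


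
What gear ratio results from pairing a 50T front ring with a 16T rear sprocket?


GR = front_teeth / rear_teeth
GR = 50 / 16
GR = 3.125

3.125


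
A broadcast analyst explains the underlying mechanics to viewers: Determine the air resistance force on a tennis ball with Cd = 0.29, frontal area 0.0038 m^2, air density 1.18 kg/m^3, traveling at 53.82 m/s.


Fd = 0.5 * Cd * rho * A * v^2
Fd = 0.5 * 0.29 * 1.18 * 0.0038 * 53.82^2
v^2 = 2896.5924
Fd = 0.5 * 0.29 * 1.18 * 0.0038 * 2896.5924 = 1.8833 N

1.8833 N


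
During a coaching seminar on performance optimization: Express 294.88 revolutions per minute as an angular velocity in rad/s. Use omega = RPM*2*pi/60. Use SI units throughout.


omega = RPM * 2 * pi / 60
omega = 294.88 * 2 * 3.14159 / 60
omega = 1852.7857 / 60 = 30.8798 rad/s

30.8798 rad/s


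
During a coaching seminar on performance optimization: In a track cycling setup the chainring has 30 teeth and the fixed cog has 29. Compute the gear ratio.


GR = front_teeth / rear_teeth
GR = 30 / 29
GR = 1.0345

1.0345


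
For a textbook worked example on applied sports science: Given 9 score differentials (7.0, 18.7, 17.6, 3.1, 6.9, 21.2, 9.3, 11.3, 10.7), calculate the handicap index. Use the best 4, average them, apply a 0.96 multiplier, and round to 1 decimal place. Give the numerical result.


All differentials: 7.0, 18.7, 17.6, 3.1, 6.9, 21.2, 9.3, 11.3, 10.7
Sorted: 3.1, 6.9, 7.0, 9.3, 10.7, 11.3, 17.6, 18.7, 21.2
Best 4: 3.1, 6.9, 7.0, 9.3
Average of best = 26.3 / 4 = 6.575
Raw index = 6.575 * 0.96 = 6.312
Handicap index = round(6.312, 1) = 6.3

6.3


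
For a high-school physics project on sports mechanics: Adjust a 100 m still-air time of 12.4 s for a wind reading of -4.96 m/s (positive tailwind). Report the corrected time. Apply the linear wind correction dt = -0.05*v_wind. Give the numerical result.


dt = -0.05 * v_wind = -0.05 * -4.96 = 0.248 s
t_corrected = t_still + dt = 12.4 + (0.248)
t_corrected = 12.648 s

12.648 s


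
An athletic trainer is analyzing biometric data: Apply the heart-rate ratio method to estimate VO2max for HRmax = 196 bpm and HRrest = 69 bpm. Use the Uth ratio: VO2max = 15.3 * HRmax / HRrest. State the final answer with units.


VO2max = 15.3 * HRmax / HRrest
VO2max = 15.3 * 196 / 69
VO2max = 2998.8 / 69 = 43.4609 mL/kg/min

43.4609 mL/kg/min


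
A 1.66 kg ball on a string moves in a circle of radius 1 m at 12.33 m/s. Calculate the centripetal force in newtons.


Fc = m * v^2 / r
v^2 = 12.33^2 = 152.0289
Fc = 1.66 * 152.0289 / 1
Fc = 252.368 / 1 = 252.368 N

252.368 N


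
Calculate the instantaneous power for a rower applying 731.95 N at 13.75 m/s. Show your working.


P = F * v
P = 731.95 * 13.75
P = 10064.3125 W

10064.3125 W


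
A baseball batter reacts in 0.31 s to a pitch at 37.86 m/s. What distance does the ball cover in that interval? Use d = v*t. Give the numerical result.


d = v * t
d = 37.86 * 0.31
d = 11.7366 m

11.7366 m


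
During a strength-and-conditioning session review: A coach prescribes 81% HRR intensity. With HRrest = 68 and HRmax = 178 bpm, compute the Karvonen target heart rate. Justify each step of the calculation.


Target = HRrest + pct*(HRmax - HRrest)
Heart rate reserve = HRmax - HRrest = 178 - 68 = 110 bpm
Fraction = 81% = 0.81
Target = 68 + 0.81 * 110
Target = 68 + 89.1 = 157.1 bpm

157.1 bpm


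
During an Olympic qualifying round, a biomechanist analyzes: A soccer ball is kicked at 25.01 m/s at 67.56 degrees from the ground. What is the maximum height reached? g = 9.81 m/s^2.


H = (v*sin(theta))^2 / (2*g)
vy = v*sin(theta) = 25.01 * sin(67.56 deg) = 23.1162 m/s
H = vy^2 / (2*g) = 534.3604 / (2*9.81)
H = 534.3604 / 19.62 = 27.2355 m

27.2355 m


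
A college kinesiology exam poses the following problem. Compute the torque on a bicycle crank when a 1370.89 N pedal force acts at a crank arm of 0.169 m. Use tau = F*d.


tau = F * d
tau = 1370.89 * 0.169
tau = 231.6804 N*m

231.6804 N*m


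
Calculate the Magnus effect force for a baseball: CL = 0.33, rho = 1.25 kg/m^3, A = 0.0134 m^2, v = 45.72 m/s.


FM = 0.5 * CL * rho * A * v^2
FM = 0.5 * 0.33 * 1.25 * 0.0134 * 45.72^2
v^2 = 2090.3184
FM = 0.5 * 0.33 * 1.25 * 0.0134 * 2090.3184 = 5.7771 N

5.7771 N


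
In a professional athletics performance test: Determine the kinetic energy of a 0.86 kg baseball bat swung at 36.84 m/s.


KE = 0.5 * m * v^2
KE = 0.5 * 0.86 * 36.84^2
KE = 0.5 * 0.86 * 1357.1856 = 583.5898 J

583.5898 J


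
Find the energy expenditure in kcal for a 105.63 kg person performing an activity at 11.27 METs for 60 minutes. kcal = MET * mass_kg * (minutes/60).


kcal = MET * mass * time_hr
Convert time: 60 min = 1 hr
kcal = 11.27 * 105.63 * 1
kcal = 1190.4501 kcal

1190.4501 kcal


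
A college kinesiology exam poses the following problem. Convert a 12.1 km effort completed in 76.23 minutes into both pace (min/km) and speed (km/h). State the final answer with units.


Pace = time / distance = 76.23 min / 12.1 km = 6.3 min/km
Speed = distance / time_in_hours = 12.1 / 1.2705 hr
Speed = 9.5238 km/h

6.3 min/km, 9.5238 km/h


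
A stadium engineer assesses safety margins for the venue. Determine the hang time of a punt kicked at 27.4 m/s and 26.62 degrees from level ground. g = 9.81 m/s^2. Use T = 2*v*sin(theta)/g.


T = 2*v*sin(theta)/g
sin(theta) = sin(26.62 deg) = 0.4481
T = 2*27.4*0.4481 / 9.81
T = 24.5543 / 9.81 = 2.503 s

2.503 s


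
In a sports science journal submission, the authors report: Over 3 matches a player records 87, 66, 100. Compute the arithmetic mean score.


Average = sum / n
Sum = 253
Average = 253 / 3 = 84.3333

84.3333


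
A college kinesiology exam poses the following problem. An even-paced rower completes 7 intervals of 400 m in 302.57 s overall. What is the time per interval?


Split time = total_time / n_laps = 302.57 / 7
Split time = 43.2243 s per lap

43.2243 s


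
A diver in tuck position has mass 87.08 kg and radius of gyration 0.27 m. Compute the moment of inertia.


I = m * k^2
I = 87.08 * 0.27^2
I = 87.08 * 0.0729 = 6.3481 kg*m^2

6.3481 kg*m^2


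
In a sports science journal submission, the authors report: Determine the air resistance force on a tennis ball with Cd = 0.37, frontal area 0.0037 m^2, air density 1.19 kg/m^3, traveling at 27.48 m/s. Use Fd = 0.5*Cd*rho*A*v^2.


Fd = 0.5 * Cd * rho * A * v^2
Fd = 0.5 * 0.37 * 1.19 * 0.0037 * 27.48^2
v^2 = 755.1504
Fd = 0.5 * 0.37 * 1.19 * 0.0037 * 755.1504 = 0.6151 N

0.6151 N


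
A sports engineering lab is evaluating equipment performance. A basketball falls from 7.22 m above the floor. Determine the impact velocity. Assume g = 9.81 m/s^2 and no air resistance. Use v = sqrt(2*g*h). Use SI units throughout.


v = sqrt(2 * g * h)
v = sqrt(2 * 9.81 * 7.22)
v = sqrt(141.6564) = 11.9019 m/s

11.9019 m/s


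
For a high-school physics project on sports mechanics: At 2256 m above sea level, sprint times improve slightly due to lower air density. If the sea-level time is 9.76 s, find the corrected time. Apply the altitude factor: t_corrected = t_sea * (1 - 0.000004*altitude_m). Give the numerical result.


Correction factor = 1 - 0.000004 * 2256 = 0.990976
t_corrected = t_sea * factor = 9.76 * 0.990976
t_corrected = 9.6719 s

9.6719 s


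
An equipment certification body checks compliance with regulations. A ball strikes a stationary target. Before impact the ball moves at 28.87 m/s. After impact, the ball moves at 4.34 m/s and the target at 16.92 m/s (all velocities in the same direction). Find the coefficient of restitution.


e = (v2_after - v1_after) / (v1_before - v2_before)
Numerator = 16.92 - 4.34 = 12.58
Denominator = 28.87 - 0 = 28.87
e = 12.58 / 28.87 = 0.4357

0.4357


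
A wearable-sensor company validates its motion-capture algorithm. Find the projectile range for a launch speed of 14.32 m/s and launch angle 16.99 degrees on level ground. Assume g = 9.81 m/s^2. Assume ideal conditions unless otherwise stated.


R = v^2 * sin(2*theta) / g
Convert angle to radians: theta = 16.99 deg = 0.2965 rad
sin(2*theta) = sin(0.5931) = 0.5589
R = 14.32^2 * 0.5589 / 9.81
R = 205.0624 * 0.5589 / 9.81 = 11.683 m

11.683 m


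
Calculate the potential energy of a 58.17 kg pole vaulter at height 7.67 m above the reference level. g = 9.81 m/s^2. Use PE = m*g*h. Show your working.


PE = m * g * h
PE = 58.17 * 9.81 * 7.67
PE = 570.6477 * 7.67 = 4376.8679 J

4376.8679 J


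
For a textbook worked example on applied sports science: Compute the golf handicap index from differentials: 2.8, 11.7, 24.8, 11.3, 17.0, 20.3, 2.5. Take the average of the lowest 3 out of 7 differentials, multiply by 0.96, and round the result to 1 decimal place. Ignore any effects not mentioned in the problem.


All differentials: 2.8, 11.7, 24.8, 11.3, 17.0, 20.3, 2.5
Sorted: 2.5, 2.8, 11.3, 11.7, 17.0, 20.3, 24.8
Best 3: 2.5, 2.8, 11.3
Average of best = 16.6 / 3 = 5.5333
Raw index = 5.5333 * 0.96 = 5.312
Handicap index = round(5.312, 1) = 5.3

5.3


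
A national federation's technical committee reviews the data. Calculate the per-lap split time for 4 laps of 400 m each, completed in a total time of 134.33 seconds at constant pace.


Split time = total_time / n_laps = 134.33 / 4
Split time = 33.5825 s per lap

33.5825 s


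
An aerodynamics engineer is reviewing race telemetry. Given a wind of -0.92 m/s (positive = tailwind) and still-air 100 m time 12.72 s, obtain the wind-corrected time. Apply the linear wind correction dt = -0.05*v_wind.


dt = -0.05 * v_wind = -0.05 * -0.92 = 0.046 s
t_corrected = t_still + dt = 12.72 + (0.046)
t_corrected = 12.766 s

12.766 s


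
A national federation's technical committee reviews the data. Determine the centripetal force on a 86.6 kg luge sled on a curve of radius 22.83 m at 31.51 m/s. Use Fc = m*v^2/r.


Fc = m * v^2 / r
v^2 = 31.51^2 = 992.8801
Fc = 86.6 * 992.8801 / 22.83
Fc = 85983.4167 / 22.83 = 3766.2469 N

3766.2469 N


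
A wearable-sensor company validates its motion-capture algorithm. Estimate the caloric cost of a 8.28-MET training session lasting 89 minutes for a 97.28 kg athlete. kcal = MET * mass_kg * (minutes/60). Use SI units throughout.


kcal = MET * mass * time_hr
Convert time: 89 min = 1.4833 hr
kcal = 8.28 * 97.28 * 1.4833
kcal = 1194.793 kcal

1194.793 kcal


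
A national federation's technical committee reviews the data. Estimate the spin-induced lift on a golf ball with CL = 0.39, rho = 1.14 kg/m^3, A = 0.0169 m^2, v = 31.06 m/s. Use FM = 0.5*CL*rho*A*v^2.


FM = 0.5 * CL * rho * A * v^2
FM = 0.5 * 0.39 * 1.14 * 0.0169 * 31.06^2
v^2 = 964.7236
FM = 0.5 * 0.39 * 1.14 * 0.0169 * 964.7236 = 3.6243 N

3.6243 N


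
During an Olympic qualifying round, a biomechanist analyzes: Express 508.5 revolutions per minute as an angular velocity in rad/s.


omega = RPM * 2 * pi / 60
omega = 508.5 * 2 * 3.14159 / 60
omega = 3194.9997 / 60 = 53.25 rad/s

53.25 rad/s


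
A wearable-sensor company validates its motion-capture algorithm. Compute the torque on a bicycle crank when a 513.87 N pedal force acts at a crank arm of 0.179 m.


tau = F * d
tau = 513.87 * 0.179
tau = 91.9827 N*m

91.9827 N*m


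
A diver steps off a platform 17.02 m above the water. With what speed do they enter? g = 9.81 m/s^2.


v = sqrt(2 * g * h)
v = sqrt(2 * 9.81 * 17.02)
v = sqrt(333.9324) = 18.2738 m/s

18.2738 m/s


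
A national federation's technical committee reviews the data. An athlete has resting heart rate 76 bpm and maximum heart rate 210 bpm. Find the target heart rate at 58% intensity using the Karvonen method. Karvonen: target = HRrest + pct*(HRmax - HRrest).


Target = HRrest + pct*(HRmax - HRrest)
Heart rate reserve = HRmax - HRrest = 210 - 76 = 134 bpm
Fraction = 58% = 0.58
Target = 76 + 0.58 * 134
Target = 76 + 77.72 = 153.72 bpm

153.72 bpm


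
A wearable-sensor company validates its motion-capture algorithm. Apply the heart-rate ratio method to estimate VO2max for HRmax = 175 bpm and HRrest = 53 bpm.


VO2max = 15.3 * HRmax / HRrest
VO2max = 15.3 * 175 / 53
VO2max = 2677.5 / 53 = 50.5189 mL/kg/min

50.5189 mL/kg/min


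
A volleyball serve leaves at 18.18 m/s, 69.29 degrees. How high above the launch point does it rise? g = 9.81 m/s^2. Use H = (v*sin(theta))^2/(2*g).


H = (v*sin(theta))^2 / (2*g)
vy = v*sin(theta) = 18.18 * sin(69.29 deg) = 17.0053 m/s
H = vy^2 / (2*g) = 289.1785 / (2*9.81)
H = 289.1785 / 19.62 = 14.739 m

14.739 m


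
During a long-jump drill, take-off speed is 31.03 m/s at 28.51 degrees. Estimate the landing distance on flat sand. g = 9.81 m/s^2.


R = v^2 * sin(2*theta) / g
Convert angle to radians: theta = 28.51 deg = 0.4976 rad
sin(2*theta) = sin(0.9952) = 0.8389
R = 31.03^2 * 0.8389 / 9.81
R = 962.8609 * 0.8389 / 9.81 = 82.335 m

82.335 m


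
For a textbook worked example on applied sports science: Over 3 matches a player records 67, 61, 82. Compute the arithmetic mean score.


Average = sum / n
Sum = 210
Average = 210 / 3 = 70

70


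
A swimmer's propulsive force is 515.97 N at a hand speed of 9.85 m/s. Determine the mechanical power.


P = F * v
P = 515.97 * 9.85
P = 5082.3045 W

5082.3045 W


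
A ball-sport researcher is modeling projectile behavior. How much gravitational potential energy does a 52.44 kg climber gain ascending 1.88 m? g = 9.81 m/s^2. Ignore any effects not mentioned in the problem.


PE = m * g * h
PE = 52.44 * 9.81 * 1.88
PE = 514.4364 * 1.88 = 967.1404 J

967.1404 J


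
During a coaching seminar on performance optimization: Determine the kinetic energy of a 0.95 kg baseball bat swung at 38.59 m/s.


KE = 0.5 * m * v^2
KE = 0.5 * 0.95 * 38.59^2
KE = 0.5 * 0.95 * 1489.1881 = 707.3643 J

707.3643 J


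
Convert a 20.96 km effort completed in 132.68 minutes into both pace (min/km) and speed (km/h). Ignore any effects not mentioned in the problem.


Pace = time / distance = 132.68 min / 20.96 km = 6.3302 min/km
Speed = distance / time_in_hours = 20.96 / 2.2113 hr
Speed = 9.4784 km/h

6.3302 min/km, 9.4784 km/h


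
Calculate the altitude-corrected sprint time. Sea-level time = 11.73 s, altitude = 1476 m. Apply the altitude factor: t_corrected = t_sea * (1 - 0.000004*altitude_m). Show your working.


Correction factor = 1 - 0.000004 * 1476 = 0.994096
t_corrected = t_sea * factor = 11.73 * 0.994096
t_corrected = 11.6607 s

11.6607 s


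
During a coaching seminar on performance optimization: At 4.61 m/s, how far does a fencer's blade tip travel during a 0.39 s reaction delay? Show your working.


d = v * t
d = 4.61 * 0.39
d = 1.7979 m

1.7979 m


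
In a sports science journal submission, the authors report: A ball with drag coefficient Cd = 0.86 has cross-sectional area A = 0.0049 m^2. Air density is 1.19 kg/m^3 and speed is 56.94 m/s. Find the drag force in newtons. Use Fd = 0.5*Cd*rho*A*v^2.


Fd = 0.5 * Cd * rho * A * v^2
Fd = 0.5 * 0.86 * 1.19 * 0.0049 * 56.94^2
v^2 = 3242.1636
Fd = 0.5 * 0.86 * 1.19 * 0.0049 * 3242.1636 = 8.1292 N

8.1292 N


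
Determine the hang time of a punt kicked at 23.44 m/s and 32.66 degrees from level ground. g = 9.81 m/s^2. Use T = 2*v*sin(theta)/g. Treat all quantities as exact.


T = 2*v*sin(theta)/g
sin(theta) = sin(32.66 deg) = 0.5397
T = 2*23.44*0.5397 / 9.81
T = 25.2989 / 9.81 = 2.5789 s

2.5789 s


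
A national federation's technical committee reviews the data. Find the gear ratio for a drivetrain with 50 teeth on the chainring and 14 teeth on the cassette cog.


GR = front_teeth / rear_teeth
GR = 50 / 14
GR = 3.5714

3.5714


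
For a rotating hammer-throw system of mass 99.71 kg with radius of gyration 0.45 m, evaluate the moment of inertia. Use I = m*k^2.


I = m * k^2
I = 99.71 * 0.45^2
I = 99.71 * 0.2025 = 20.1913 kg*m^2

20.1913 kg*m^2


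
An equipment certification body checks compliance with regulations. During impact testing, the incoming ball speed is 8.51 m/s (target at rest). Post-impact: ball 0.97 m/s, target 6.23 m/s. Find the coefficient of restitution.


e = (v2_after - v1_after) / (v1_before - v2_before)
Numerator = 6.23 - 0.97 = 5.26
Denominator = 8.51 - 0 = 8.51
e = 5.26 / 8.51 = 0.6181

0.6181


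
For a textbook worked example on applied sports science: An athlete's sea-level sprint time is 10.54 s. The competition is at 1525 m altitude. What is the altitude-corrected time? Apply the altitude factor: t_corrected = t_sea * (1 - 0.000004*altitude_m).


Correction factor = 1 - 0.000004 * 1525 = 0.9939
t_corrected = t_sea * factor = 10.54 * 0.9939
t_corrected = 10.4757 s

10.4757 s


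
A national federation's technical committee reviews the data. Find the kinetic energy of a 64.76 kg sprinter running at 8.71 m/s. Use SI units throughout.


KE = 0.5 * m * v^2
KE = 0.5 * 64.76 * 8.71^2
KE = 0.5 * 64.76 * 75.8641 = 2456.4796 J

2456.4796 J


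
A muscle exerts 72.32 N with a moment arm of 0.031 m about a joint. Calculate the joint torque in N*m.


tau = F * d
tau = 72.32 * 0.031
tau = 2.2419 N*m

2.2419 N*m


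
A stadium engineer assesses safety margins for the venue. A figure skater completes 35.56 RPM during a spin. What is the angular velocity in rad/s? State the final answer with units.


omega = RPM * 2 * pi / 60
omega = 35.56 * 2 * 3.14159 / 60
omega = 223.4301 / 60 = 3.7238 rad/s

3.7238 rad/s


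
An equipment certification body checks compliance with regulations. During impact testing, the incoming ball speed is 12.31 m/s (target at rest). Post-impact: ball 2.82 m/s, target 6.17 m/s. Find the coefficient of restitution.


e = (v2_after - v1_after) / (v1_before - v2_before)
Numerator = 6.17 - 2.82 = 3.35
Denominator = 12.31 - 0 = 12.31
e = 3.35 / 12.31 = 0.2721

0.2721


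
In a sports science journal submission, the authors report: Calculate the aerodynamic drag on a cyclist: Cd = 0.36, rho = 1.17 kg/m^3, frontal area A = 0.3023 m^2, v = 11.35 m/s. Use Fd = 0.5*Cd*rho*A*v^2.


Fd = 0.5 * Cd * rho * A * v^2
Fd = 0.5 * 0.36 * 1.17 * 0.3023 * 11.35^2
v^2 = 128.8225
Fd = 0.5 * 0.36 * 1.17 * 0.3023 * 128.8225 = 8.2014 N

8.2014 N


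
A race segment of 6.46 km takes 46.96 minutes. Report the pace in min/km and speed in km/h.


Pace = time / distance = 46.96 min / 6.46 km = 7.2693 min/km
Speed = distance / time_in_hours = 6.46 / 0.7827 hr
Speed = 8.2538 km/h

7.2693 min/km, 8.2538 km/h


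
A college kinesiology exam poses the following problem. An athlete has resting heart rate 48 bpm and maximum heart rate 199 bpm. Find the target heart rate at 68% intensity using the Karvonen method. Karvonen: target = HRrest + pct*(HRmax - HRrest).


Target = HRrest + pct*(HRmax - HRrest)
Heart rate reserve = HRmax - HRrest = 199 - 48 = 151 bpm
Fraction = 68% = 0.68
Target = 48 + 0.68 * 151
Target = 48 + 102.68 = 150.68 bpm

150.68 bpm
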